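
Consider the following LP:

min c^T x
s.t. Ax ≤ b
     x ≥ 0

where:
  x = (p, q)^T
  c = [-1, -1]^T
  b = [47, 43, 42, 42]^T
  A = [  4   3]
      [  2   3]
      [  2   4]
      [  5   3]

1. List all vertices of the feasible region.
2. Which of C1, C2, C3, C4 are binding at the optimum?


1. (0, 0), (8.4, 0), (3, 9), (0, 10.5)
2. C3, C4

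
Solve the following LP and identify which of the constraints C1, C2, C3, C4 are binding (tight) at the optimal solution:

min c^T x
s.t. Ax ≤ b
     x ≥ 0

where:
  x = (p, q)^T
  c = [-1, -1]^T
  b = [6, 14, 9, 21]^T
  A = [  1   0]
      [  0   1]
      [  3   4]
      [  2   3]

At p = 3, q = 0, compute slack b - a·x for each constraint:
  C1: 6 − 3 = 3  (slack)
  C2: 14 − 0 = 14  (slack)
  C3: 9 − 9 = 0  (binding)
  C4: 21 − 6 = 15  (slack)

Optimal: p = 3, q = 0
Binding: C3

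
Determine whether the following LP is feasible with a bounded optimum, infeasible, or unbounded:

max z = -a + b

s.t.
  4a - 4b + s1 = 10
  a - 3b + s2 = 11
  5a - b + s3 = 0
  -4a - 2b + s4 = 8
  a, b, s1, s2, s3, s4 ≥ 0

Unbounded (objective can increase without bound)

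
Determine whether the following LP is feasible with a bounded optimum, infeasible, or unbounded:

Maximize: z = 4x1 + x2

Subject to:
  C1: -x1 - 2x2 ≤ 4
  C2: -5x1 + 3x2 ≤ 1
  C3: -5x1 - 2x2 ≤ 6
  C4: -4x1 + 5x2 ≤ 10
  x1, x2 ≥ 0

Unbounded (objective can increase without bound)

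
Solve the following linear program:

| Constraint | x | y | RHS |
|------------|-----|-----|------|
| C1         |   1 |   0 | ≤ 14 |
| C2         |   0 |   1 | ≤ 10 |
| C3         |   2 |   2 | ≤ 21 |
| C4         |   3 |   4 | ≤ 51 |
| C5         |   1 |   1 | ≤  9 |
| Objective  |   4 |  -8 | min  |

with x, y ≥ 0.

Evaluate the objective at each vertex of the feasible region:
  z(0, 0) = 0
  z(9, 0) = 36
  z(0, 9) = -72  ←
The minimum is at x = 0, y = 9.

x = 0, y = 9, z = -72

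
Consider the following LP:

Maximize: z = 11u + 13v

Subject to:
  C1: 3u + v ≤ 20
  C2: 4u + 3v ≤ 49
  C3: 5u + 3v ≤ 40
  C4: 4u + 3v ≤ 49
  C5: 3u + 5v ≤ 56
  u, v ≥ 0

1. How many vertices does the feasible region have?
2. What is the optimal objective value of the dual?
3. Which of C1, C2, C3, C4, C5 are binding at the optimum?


1. 5
2. 152
3. C3, C5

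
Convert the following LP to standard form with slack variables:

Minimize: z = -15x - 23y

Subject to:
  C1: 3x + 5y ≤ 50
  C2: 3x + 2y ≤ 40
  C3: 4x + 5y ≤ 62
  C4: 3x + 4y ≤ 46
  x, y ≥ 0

min z = -15x - 23y

s.t.
  3x + 5y + s1 = 50
  3x + 2y + s2 = 40
  4x + 5y + s3 = 62
  3x + 4y + s4 = 46
  x, y, s1, s2, s3, s4 ≥ 0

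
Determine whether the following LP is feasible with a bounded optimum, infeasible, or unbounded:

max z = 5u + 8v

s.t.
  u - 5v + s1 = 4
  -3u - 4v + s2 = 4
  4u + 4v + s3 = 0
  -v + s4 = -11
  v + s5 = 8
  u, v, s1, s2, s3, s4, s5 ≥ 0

Infeasible (no feasible solution exists)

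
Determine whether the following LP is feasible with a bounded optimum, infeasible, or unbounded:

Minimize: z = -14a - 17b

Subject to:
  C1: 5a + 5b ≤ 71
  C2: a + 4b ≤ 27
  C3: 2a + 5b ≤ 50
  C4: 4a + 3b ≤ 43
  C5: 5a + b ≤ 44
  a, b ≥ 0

Feasible with a bounded optimal solution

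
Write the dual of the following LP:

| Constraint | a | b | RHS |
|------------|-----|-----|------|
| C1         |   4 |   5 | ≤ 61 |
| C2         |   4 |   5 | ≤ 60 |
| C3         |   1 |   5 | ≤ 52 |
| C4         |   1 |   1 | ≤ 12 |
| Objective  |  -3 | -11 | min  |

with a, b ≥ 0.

Primal min cᵀx s.t. Ax ≤ b, x ≥ 0  →  Dual max −bᵀy s.t. Aᵀy ≥ −c, y ≥ 0.

Maximize: z = -61y1 - 60y2 - 52y3 - 12y4

Subject to:
  4y1 + 4y2 + y3 + y4 ≥ 3
  5y1 + 5y2 + 5y3 + y4 ≥ 11
  y1, y2, y3, y4 ≥ 0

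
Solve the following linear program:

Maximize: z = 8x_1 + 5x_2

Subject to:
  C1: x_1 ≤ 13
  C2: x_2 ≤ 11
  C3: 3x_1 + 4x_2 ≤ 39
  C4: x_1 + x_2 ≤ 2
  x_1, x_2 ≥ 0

Evaluate the objective at each vertex of the feasible region:
  z(0, 0) = 0
  z(2, 0) = 16  ←
  z(0, 2) = 10
The maximum is at x_1 = 2, x_2 = 0.

x_1 = 2, x_2 = 0, z = 16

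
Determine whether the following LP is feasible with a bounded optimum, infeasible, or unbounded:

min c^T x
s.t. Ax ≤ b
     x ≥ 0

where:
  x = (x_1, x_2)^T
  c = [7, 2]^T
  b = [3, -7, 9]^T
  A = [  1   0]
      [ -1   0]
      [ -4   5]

Infeasible (no feasible solution exists)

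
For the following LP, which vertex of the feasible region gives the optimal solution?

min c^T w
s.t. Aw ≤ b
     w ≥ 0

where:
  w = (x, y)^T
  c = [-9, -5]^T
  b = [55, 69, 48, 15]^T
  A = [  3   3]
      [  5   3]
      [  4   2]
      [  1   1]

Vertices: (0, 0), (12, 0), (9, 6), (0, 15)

Evaluate the objective at each vertex of the feasible region:
  z(0, 0) = 0
  z(12, 0) = -108
  z(9, 6) = -111  ←
  z(0, 15) = -75
The minimum is at x = 9, y = 6.

(9, 6)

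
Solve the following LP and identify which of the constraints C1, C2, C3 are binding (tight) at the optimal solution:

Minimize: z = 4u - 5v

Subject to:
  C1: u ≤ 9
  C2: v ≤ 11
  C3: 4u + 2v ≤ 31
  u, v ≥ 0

At u = 0, v = 11, compute slack b - a·x for each constraint:
  C1: 9 − 0 = 9  (slack)
  C2: 11 − 11 = 0  (binding)
  C3: 31 − 22 = 9  (slack)

Optimal: u = 0, v = 11
Binding: C2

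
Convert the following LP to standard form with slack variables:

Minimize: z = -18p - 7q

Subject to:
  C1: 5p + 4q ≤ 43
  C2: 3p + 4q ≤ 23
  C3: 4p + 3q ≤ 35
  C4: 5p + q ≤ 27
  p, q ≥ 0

min z = -18p - 7q

s.t.
  5p + 4q + s1 = 43
  3p + 4q + s2 = 23
  4p + 3q + s3 = 35
  5p + q + s4 = 27
  p, q, s1, s2, s3, s4 ≥ 0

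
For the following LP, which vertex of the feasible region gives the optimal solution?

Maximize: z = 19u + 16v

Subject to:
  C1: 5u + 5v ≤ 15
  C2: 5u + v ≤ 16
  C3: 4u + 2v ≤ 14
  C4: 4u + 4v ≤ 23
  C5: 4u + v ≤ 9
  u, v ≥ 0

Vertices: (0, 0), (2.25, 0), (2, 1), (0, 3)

Evaluate the objective at each vertex of the feasible region:
  z(0, 0) = 0
  z(2.25, 0) = 42.75
  z(2, 1) = 54  ←
  z(0, 3) = 48
The maximum is at u = 2, v = 1.

(2, 1)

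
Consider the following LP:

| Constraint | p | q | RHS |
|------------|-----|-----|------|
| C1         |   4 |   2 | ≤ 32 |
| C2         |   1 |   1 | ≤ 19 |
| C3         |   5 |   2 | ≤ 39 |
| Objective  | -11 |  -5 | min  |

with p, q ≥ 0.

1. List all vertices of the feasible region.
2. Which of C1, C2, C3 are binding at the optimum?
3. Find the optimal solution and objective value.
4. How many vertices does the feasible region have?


1. (0, 0), (7.8, 0), (7, 2), (0, 16)
2. C1, C3
3. p = 7, q = 2, z = -87
4. 4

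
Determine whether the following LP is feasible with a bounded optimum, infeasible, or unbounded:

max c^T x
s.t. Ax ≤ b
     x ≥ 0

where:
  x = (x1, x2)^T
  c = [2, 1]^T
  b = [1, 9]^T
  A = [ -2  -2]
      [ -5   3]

Unbounded (objective can increase without bound)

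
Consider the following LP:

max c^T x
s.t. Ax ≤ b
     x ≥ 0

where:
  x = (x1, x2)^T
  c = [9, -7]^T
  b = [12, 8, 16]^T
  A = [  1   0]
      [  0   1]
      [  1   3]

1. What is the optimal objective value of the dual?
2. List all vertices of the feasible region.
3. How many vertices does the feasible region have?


1. 108
2. (0, 0), (12, 0), (12, 1.333), (0, 5.333)
3. 4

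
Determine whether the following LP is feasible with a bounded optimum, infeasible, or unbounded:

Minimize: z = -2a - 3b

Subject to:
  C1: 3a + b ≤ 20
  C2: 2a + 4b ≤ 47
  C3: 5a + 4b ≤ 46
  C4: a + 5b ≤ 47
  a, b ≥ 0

Feasible with a bounded optimal solution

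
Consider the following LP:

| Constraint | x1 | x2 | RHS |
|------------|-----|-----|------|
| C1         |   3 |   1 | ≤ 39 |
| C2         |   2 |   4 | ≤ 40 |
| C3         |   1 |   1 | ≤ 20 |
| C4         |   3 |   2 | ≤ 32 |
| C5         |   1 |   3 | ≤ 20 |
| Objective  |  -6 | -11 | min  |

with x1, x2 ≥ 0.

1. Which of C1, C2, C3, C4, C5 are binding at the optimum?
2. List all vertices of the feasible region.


1. C4, C5
2. (0, 0), (10.67, 0), (8, 4), (0, 6.667)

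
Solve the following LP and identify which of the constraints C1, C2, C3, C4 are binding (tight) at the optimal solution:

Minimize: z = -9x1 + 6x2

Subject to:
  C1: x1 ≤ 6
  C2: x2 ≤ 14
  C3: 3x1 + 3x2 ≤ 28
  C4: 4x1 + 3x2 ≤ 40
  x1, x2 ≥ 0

At x1 = 6, x2 = 0, compute slack b - a·x for each constraint:
  C1: 6 − 6 = 0  (binding)
  C2: 14 − 0 = 14  (slack)
  C3: 28 − 18 = 10  (slack)
  C4: 40 − 24 = 16  (slack)

Optimal: x1 = 6, x2 = 0
Binding: C1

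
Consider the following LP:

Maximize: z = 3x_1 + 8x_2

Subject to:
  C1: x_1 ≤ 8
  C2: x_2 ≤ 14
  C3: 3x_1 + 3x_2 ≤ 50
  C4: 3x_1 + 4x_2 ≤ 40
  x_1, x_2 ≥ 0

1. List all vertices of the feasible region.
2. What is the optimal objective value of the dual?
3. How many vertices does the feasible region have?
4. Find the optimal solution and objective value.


1. (0, 0), (8, 0), (8, 4), (0, 10)
2. 80
3. 4
4. x_1 = 0, x_2 = 10, z = 80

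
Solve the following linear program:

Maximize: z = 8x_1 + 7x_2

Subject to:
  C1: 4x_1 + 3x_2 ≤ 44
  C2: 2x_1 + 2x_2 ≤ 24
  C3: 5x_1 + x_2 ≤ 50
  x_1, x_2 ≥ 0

Evaluate the objective at each vertex of the feasible region:
  z(0, 0) = 0
  z(10, 0) = 80
  z(9.636, 1.818) = 89.82
  z(8, 4) = 92  ←
  z(0, 12) = 84
The maximum is at x_1 = 8, x_2 = 4.

x_1 = 8, x_2 = 4, z = 92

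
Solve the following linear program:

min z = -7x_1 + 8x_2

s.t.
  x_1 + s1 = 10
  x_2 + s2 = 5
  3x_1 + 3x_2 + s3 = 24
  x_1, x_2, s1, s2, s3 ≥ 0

Evaluate the objective at each vertex of the feasible region:
  z(0, 0) = 0
  z(8, 0) = -56  ←
  z(3, 5) = 19
  z(0, 5) = 40
The minimum is at x_1 = 8, x_2 = 0.

x_1 = 8, x_2 = 0, z = -56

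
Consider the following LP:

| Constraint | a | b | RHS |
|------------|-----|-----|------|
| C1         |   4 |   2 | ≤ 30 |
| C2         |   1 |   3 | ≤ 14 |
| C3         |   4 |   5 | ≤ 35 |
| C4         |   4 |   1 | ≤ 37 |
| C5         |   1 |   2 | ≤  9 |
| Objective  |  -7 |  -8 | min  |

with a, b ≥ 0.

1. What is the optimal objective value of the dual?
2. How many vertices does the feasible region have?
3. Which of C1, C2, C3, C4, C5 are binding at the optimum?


1. -57
2. 4
3. C1, C5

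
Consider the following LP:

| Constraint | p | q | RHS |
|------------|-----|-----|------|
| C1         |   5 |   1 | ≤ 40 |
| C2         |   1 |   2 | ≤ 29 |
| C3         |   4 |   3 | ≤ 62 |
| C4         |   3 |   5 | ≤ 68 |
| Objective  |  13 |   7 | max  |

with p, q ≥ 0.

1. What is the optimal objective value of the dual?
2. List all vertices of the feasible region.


1. 148
2. (0, 0), (8, 0), (6, 10), (0, 13.6)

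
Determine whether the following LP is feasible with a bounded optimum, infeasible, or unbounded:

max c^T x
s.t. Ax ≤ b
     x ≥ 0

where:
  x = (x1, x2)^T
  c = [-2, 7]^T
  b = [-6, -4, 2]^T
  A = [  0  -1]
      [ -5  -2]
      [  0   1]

Infeasible (no feasible solution exists)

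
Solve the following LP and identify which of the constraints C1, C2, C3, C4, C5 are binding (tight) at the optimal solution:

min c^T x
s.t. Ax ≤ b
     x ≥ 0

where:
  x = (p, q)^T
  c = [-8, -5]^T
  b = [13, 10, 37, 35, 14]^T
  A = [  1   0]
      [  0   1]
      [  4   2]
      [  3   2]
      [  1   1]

At p = 4.5, q = 9.5, compute slack b - a·x for each constraint:
  C1: 13 − 4.5 = 8.5  (slack)
  C2: 10 − 9.5 = 0.5  (slack)
  C3: 37 − 37 = 0  (binding)
  C4: 35 − 32.5 = 2.5  (slack)
  C5: 14 − 14 = 0  (binding)

Optimal: p = 4.5, q = 9.5
Binding: C3, C5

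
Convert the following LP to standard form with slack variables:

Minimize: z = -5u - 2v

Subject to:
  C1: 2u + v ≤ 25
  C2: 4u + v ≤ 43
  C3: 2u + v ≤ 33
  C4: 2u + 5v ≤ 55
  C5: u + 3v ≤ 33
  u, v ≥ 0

min z = -5u - 2v

s.t.
  2u + v + s1 = 25
  4u + v + s2 = 43
  2u + v + s3 = 33
  2u + 5v + s4 = 55
  u + 3v + s5 = 33
  u, v, s1, s2, s3, s4, s5 ≥ 0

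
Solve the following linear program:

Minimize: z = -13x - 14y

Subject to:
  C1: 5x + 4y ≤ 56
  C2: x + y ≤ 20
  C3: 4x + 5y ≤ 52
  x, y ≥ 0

Evaluate the objective at each vertex of the feasible region:
  z(0, 0) = 0
  z(11.2, 0) = -145.6
  z(8, 4) = -160  ←
  z(0, 10.4) = -145.6
The minimum is at x = 8, y = 4.

x = 8, y = 4, z = -160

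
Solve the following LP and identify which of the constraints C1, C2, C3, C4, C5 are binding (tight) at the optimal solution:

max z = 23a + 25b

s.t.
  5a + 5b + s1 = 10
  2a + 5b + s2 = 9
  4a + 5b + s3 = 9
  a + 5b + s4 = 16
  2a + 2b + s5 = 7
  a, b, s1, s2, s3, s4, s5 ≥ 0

At a = 1, b = 1, compute slack b - a·x for each constraint:
  C1: 10 − 10 = 0  (binding)
  C2: 9 − 7 = 2  (slack)
  C3: 9 − 9 = 0  (binding)
  C4: 16 − 6 = 10  (slack)
  C5: 7 − 4 = 3  (slack)

Optimal: a = 1, b = 1
Binding: C1, C3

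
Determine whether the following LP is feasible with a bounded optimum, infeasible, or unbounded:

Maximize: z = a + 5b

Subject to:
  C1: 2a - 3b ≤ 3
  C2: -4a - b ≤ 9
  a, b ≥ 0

Unbounded (objective can increase without bound)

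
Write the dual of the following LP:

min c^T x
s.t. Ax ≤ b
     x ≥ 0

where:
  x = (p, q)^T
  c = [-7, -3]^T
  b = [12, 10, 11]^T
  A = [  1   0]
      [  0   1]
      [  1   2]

Primal min cᵀx s.t. Ax ≤ b, x ≥ 0  →  Dual max −bᵀy s.t. Aᵀy ≥ −c, y ≥ 0.

Maximize: z = -12y1 - 10y2 - 11y3

Subject to:
  y1 + y3 ≥ 7
  y2 + 2y3 ≥ 3
  y1, y2, y3 ≥ 0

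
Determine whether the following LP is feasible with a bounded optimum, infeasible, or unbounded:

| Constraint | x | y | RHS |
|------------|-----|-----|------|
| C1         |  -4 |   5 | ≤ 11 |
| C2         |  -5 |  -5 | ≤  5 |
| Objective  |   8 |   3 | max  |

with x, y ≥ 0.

Unbounded (objective can increase without bound)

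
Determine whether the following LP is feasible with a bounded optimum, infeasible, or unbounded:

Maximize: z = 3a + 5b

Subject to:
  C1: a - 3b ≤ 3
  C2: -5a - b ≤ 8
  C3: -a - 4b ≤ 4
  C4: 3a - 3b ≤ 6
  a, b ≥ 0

Unbounded (objective can increase without bound)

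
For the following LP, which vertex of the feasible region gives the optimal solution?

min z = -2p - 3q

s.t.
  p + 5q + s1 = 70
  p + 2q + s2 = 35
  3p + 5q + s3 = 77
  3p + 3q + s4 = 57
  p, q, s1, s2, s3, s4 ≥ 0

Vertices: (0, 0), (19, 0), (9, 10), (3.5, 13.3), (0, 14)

Evaluate the objective at each vertex of the feasible region:
  z(0, 0) = 0
  z(19, 0) = -38
  z(9, 10) = -48  ←
  z(3.5, 13.3) = -46.9
  z(0, 14) = -42
The minimum is at p = 9, q = 10.

(9, 10)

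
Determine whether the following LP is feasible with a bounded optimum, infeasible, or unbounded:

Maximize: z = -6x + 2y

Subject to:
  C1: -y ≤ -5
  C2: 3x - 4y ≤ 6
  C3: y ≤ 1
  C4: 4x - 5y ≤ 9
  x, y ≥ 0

Infeasible (no feasible solution exists)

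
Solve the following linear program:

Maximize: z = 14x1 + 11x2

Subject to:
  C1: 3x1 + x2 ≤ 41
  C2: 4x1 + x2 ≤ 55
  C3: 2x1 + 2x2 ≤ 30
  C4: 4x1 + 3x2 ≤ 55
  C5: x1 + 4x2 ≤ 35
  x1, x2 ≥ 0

Evaluate the objective at each vertex of the feasible region:
  z(0, 0) = 0
  z(13.67, 0) = 191.3
  z(13.6, 0.2) = 192.6
  z(10, 5) = 195  ←
  z(8.333, 6.667) = 190
  z(0, 8.75) = 96.25
The maximum is at x1 = 10, x2 = 5.

x1 = 10, x2 = 5, z = 195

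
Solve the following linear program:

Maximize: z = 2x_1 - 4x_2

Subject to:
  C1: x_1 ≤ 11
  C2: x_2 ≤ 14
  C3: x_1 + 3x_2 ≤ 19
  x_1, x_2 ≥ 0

Evaluate the objective at each vertex of the feasible region:
  z(0, 0) = 0
  z(11, 0) = 22  ←
  z(11, 2.667) = 11.33
  z(0, 6.333) = -25.33
The maximum is at x_1 = 11, x_2 = 0.

x_1 = 11, x_2 = 0, z = 22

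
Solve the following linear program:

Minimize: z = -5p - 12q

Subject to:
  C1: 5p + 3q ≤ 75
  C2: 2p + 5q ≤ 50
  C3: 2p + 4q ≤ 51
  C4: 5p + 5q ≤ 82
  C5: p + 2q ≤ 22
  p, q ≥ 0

Evaluate the objective at each vertex of the feasible region:
  z(0, 0) = 0
  z(15, 0) = -75
  z(12.9, 3.5) = -106.5
  z(10.8, 5.6) = -121.2
  z(10, 6) = -122  ←
  z(0, 10) = -120
The minimum is at p = 10, q = 6.

p = 10, q = 6, z = -122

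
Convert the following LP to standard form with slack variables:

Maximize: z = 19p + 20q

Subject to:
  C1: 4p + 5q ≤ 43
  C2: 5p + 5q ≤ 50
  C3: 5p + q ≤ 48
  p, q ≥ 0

max z = 19p + 20q

s.t.
  4p + 5q + s1 = 43
  5p + 5q + s2 = 50
  5p + q + s3 = 48
  p, q, s1, s2, s3 ≥ 0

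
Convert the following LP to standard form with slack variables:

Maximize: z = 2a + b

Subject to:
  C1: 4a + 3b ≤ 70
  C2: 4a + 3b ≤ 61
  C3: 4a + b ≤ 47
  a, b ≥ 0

max z = 2a + b

s.t.
  4a + 3b + s1 = 70
  4a + 3b + s2 = 61
  4a + b + s3 = 47
  a, b, s1, s2, s3 ≥ 0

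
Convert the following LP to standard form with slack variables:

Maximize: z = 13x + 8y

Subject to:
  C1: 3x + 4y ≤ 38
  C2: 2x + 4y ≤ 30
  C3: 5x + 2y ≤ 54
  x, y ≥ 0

max z = 13x + 8y

s.t.
  3x + 4y + s1 = 38
  2x + 4y + s2 = 30
  5x + 2y + s3 = 54
  x, y, s1, s2, s3 ≥ 0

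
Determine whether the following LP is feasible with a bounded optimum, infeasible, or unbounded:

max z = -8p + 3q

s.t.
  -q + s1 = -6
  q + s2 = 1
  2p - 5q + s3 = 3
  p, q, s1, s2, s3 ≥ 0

Infeasible (no feasible solution exists)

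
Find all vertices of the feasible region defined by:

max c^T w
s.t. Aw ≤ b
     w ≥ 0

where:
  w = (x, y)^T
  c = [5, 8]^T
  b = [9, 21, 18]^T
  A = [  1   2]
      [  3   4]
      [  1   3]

(0, 0), (7, 0), (3, 3), (0, 4.5)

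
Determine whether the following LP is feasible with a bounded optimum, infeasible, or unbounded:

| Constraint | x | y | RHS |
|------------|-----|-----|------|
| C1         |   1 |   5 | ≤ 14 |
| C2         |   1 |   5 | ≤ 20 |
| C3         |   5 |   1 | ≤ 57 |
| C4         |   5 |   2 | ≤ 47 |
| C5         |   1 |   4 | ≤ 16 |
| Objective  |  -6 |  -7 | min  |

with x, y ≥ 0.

Feasible with a bounded optimal solution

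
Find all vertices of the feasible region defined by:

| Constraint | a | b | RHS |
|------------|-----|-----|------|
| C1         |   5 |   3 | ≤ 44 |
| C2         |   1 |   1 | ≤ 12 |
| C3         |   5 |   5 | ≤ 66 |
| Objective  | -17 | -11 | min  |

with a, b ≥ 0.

(0, 0), (8.8, 0), (4, 8), (0, 12)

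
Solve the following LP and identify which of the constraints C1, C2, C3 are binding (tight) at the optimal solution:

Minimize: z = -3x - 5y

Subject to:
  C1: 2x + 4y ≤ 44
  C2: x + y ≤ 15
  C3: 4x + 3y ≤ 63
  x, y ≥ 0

At x = 8, y = 7, compute slack b - a·x for each constraint:
  C1: 44 − 44 = 0  (binding)
  C2: 15 − 15 = 0  (binding)
  C3: 63 − 53 = 10  (slack)

Optimal: x = 8, y = 7
Binding: C1, C2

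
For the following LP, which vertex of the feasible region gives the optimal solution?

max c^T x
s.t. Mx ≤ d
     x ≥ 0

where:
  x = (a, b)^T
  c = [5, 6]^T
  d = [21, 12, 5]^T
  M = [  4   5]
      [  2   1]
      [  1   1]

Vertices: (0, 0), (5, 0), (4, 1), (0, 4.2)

Evaluate the objective at each vertex of the feasible region:
  z(0, 0) = 0
  z(5, 0) = 25
  z(4, 1) = 26  ←
  z(0, 4.2) = 25.2
The maximum is at a = 4, b = 1.

(4, 1)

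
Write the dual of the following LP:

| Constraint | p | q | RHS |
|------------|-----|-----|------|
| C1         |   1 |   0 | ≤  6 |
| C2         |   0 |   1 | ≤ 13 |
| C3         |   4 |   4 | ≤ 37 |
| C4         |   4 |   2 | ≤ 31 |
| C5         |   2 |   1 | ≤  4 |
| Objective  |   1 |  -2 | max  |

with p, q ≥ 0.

Primal max cᵀx s.t. Ax ≤ b, x ≥ 0  →  Dual min bᵀy s.t. Aᵀy ≥ c, y ≥ 0.

Minimize: z = 6y1 + 13y2 + 37y3 + 31y4 + 4y5

Subject to:
  y1 + 4y3 + 4y4 + 2y5 ≥ 1
  y2 + 4y3 + 2y4 + y5 ≥ -2
  y1, y2, y3, y4, y5 ≥ 0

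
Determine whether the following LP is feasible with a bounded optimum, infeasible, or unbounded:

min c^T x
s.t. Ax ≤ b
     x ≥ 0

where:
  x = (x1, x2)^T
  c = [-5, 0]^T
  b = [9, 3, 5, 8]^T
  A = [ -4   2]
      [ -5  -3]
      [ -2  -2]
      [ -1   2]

Unbounded (objective can decrease without bound)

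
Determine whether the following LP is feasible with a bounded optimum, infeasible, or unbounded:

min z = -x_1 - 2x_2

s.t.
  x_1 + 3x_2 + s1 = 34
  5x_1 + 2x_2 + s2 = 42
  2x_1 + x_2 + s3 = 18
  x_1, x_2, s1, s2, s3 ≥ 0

Feasible with a bounded optimal solution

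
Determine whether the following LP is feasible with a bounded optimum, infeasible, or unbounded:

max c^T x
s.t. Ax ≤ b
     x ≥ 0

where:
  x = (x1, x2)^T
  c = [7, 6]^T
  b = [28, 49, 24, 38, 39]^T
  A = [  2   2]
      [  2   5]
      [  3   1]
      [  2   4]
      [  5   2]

Feasible with a bounded optimal solution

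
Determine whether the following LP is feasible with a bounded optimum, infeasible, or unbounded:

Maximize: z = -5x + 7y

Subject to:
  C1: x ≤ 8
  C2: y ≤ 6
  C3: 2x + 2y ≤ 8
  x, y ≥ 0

Feasible with a bounded optimal solution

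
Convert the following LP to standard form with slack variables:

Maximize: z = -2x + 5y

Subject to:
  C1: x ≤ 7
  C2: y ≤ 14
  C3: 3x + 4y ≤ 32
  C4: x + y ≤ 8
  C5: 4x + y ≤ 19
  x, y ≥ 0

max z = -2x + 5y

s.t.
  x + s1 = 7
  y + s2 = 14
  3x + 4y + s3 = 32
  x + y + s4 = 8
  4x + y + s5 = 19
  x, y, s1, s2, s3, s4, s5 ≥ 0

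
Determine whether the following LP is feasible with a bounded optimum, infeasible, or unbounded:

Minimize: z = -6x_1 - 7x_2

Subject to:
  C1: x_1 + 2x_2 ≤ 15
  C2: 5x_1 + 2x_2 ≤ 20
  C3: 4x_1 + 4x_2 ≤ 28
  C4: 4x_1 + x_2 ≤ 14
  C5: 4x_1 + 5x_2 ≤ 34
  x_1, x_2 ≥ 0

Feasible with a bounded optimal solution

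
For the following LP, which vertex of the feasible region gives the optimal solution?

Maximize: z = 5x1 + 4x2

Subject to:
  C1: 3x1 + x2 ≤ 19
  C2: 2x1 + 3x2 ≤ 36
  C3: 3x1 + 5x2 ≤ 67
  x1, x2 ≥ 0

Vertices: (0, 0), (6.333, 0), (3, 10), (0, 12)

Evaluate the objective at each vertex of the feasible region:
  z(0, 0) = 0
  z(6.333, 0) = 31.67
  z(3, 10) = 55  ←
  z(0, 12) = 48
The maximum is at x1 = 3, x2 = 10.

(3, 10)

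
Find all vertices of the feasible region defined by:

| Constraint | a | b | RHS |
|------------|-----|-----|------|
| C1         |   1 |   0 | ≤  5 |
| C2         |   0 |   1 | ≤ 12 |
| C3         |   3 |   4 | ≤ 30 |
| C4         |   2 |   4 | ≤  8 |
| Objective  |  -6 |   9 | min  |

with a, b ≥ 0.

(0, 0), (4, 0), (0, 2)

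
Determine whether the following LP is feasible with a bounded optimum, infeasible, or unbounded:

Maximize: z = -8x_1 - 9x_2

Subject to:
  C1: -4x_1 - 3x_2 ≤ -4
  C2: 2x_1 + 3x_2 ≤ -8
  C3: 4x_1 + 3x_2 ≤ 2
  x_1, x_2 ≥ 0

Infeasible (no feasible solution exists)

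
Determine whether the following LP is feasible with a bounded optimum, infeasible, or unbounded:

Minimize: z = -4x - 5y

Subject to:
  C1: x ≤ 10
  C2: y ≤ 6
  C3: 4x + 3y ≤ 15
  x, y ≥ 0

Feasible with a bounded optimal solution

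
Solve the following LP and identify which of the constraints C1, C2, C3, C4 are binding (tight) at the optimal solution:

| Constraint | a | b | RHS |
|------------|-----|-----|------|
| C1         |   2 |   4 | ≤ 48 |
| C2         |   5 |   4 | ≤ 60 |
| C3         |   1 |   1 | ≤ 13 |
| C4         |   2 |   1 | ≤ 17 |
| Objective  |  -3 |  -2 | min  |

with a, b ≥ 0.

At a = 4, b = 9, compute slack b - a·x for each constraint:
  C1: 48 − 44 = 4  (slack)
  C2: 60 − 56 = 4  (slack)
  C3: 13 − 13 = 0  (binding)
  C4: 17 − 17 = 0  (binding)

Optimal: a = 4, b = 9
Binding: C3, C4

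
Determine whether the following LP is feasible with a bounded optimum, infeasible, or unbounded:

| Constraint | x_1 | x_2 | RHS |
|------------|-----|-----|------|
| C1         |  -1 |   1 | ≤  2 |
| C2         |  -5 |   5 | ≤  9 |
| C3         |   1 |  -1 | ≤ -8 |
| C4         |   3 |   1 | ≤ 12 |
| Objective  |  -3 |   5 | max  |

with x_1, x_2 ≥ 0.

Infeasible (no feasible solution exists)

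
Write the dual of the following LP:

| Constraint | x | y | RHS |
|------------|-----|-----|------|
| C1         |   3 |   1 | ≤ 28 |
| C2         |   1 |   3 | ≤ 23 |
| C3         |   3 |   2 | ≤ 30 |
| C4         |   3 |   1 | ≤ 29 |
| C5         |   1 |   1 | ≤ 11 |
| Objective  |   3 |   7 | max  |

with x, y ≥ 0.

Primal max cᵀx s.t. Ax ≤ b, x ≥ 0  →  Dual min bᵀy s.t. Aᵀy ≥ c, y ≥ 0.

Minimize: z = 28y1 + 23y2 + 30y3 + 29y4 + 11y5

Subject to:
  3y1 + y2 + 3y3 + 3y4 + y5 ≥ 3
  y1 + 3y2 + 2y3 + y4 + y5 ≥ 7
  y1, y2, y3, y4, y5 ≥ 0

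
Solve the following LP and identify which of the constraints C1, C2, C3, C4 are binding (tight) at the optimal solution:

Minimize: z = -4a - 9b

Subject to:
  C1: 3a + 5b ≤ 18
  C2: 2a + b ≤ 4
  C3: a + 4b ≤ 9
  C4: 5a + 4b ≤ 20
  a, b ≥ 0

At a = 1, b = 2, compute slack b - a·x for each constraint:
  C1: 18 − 13 = 5  (slack)
  C2: 4 − 4 = 0  (binding)
  C3: 9 − 9 = 0  (binding)
  C4: 20 − 13 = 7  (slack)

Optimal: a = 1, b = 2
Binding: C2, C3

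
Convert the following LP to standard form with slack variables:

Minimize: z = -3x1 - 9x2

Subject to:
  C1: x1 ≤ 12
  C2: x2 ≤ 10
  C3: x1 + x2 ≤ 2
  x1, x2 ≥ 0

min z = -3x1 - 9x2

s.t.
  x1 + s1 = 12
  x2 + s2 = 10
  x1 + x2 + s3 = 2
  x1, x2, s1, s2, s3 ≥ 0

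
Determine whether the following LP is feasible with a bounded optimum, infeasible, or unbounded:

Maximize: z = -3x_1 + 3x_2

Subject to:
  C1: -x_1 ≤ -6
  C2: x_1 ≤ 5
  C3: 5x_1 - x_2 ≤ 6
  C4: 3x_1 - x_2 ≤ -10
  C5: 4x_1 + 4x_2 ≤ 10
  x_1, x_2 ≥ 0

Infeasible (no feasible solution exists)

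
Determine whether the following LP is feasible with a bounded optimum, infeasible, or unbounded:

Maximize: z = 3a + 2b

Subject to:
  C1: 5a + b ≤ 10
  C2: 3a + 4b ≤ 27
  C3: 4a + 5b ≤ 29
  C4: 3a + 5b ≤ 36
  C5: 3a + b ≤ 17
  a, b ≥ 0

Feasible with a bounded optimal solution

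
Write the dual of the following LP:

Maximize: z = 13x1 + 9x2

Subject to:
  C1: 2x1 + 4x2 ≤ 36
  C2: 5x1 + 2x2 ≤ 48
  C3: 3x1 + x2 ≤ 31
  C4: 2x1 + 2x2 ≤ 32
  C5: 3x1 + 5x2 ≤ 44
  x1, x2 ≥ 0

Primal max cᵀx s.t. Ax ≤ b, x ≥ 0  →  Dual min bᵀy s.t. Aᵀy ≥ c, y ≥ 0.

Minimize: z = 36y1 + 48y2 + 31y3 + 32y4 + 44y5

Subject to:
  2y1 + 5y2 + 3y3 + 2y4 + 3y5 ≥ 13
  4y1 + 2y2 + y3 + 2y4 + 5y5 ≥ 9
  y1, y2, y3, y4, y5 ≥ 0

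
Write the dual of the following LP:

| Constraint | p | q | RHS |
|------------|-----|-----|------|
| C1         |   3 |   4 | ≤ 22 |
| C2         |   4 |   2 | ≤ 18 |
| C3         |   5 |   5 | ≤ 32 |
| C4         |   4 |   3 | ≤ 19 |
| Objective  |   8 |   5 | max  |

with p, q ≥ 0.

Primal max cᵀx s.t. Ax ≤ b, x ≥ 0  →  Dual min bᵀy s.t. Aᵀy ≥ c, y ≥ 0.

Minimize: z = 22y1 + 18y2 + 32y3 + 19y4

Subject to:
  3y1 + 4y2 + 5y3 + 4y4 ≥ 8
  4y1 + 2y2 + 5y3 + 3y4 ≥ 5
  y1, y2, y3, y4 ≥ 0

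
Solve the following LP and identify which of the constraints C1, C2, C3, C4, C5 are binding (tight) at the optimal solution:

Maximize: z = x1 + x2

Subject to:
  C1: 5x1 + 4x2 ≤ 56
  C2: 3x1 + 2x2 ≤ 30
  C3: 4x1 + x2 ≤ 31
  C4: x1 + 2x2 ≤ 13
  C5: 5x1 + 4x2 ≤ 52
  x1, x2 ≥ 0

At x1 = 7, x2 = 3, compute slack b - a·x for each constraint:
  C1: 56 − 47 = 9  (slack)
  C2: 30 − 27 = 3  (slack)
  C3: 31 − 31 = 0  (binding)
  C4: 13 − 13 = 0  (binding)
  C5: 52 − 47 = 5  (slack)

Optimal: x1 = 7, x2 = 3
Binding: C3, C4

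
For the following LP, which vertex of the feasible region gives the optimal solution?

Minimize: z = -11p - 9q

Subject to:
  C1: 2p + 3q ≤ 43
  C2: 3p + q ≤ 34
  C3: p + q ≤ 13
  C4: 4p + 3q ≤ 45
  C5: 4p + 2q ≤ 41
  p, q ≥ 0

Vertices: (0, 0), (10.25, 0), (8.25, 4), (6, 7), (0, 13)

Evaluate the objective at each vertex of the feasible region:
  z(0, 0) = 0
  z(10.25, 0) = -112.8
  z(8.25, 4) = -126.8
  z(6, 7) = -129  ←
  z(0, 13) = -117
The minimum is at p = 6, q = 7.

(6, 7)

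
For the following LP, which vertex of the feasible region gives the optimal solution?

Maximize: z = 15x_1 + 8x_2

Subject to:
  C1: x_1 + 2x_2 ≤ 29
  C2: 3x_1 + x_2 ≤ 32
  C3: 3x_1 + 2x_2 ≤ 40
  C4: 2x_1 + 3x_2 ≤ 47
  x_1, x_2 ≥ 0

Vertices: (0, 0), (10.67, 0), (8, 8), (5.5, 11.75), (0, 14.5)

Evaluate the objective at each vertex of the feasible region:
  z(0, 0) = 0
  z(10.67, 0) = 160
  z(8, 8) = 184  ←
  z(5.5, 11.75) = 176.5
  z(0, 14.5) = 116
The maximum is at x_1 = 8, x_2 = 8.

(8, 8)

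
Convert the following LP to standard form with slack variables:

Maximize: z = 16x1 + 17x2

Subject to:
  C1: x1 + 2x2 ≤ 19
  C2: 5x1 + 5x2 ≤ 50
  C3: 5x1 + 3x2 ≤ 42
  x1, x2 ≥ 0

max z = 16x1 + 17x2

s.t.
  x1 + 2x2 + s1 = 19
  5x1 + 5x2 + s2 = 50
  5x1 + 3x2 + s3 = 42
  x1, x2, s1, s2, s3 ≥ 0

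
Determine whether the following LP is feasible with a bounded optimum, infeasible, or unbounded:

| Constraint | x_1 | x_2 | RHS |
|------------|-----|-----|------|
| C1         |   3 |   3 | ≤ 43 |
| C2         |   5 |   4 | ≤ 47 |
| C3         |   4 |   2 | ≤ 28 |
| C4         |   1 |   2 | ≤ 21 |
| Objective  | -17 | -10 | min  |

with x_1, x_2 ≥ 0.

Feasible with a bounded optimal solution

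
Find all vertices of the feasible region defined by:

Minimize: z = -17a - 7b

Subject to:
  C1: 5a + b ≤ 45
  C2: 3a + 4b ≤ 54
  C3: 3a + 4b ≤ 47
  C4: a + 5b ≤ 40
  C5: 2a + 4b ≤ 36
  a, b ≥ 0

(0, 0), (9, 0), (8, 5), (3.333, 7.333), (0, 8)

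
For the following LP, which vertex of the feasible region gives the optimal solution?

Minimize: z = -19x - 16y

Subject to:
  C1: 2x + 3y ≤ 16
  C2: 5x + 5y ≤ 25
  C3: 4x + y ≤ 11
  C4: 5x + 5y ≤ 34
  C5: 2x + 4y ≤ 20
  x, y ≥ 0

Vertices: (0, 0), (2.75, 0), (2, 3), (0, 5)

Evaluate the objective at each vertex of the feasible region:
  z(0, 0) = 0
  z(2.75, 0) = -52.25
  z(2, 3) = -86  ←
  z(0, 5) = -80
The minimum is at x = 2, y = 3.

(2, 3)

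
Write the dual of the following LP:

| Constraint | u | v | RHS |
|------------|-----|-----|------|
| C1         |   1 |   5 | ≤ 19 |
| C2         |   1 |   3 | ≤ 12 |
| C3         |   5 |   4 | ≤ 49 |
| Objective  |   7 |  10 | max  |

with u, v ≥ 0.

Primal max cᵀx s.t. Ax ≤ b, x ≥ 0  →  Dual min bᵀy s.t. Aᵀy ≥ c, y ≥ 0.

Minimize: z = 19y1 + 12y2 + 49y3

Subject to:
  y1 + y2 + 5y3 ≥ 7
  5y1 + 3y2 + 4y3 ≥ 10
  y1, y2, y3 ≥ 0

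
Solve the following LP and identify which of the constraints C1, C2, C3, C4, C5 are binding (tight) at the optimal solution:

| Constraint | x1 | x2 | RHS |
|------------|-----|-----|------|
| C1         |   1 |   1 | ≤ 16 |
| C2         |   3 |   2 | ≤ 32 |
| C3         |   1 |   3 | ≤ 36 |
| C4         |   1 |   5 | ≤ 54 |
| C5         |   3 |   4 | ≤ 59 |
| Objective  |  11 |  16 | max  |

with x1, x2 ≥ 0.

At x1 = 4, x2 = 10, compute slack b - a·x for each constraint:
  C1: 16 − 14 = 2  (slack)
  C2: 32 − 32 = 0  (binding)
  C3: 36 − 34 = 2  (slack)
  C4: 54 − 54 = 0  (binding)
  C5: 59 − 52 = 7  (slack)

Optimal: x1 = 4, x2 = 10
Binding: C2, C4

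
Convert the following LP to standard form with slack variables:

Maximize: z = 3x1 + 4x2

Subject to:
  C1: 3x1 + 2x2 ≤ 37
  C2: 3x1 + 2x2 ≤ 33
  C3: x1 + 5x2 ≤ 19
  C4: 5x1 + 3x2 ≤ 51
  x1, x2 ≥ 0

max z = 3x1 + 4x2

s.t.
  3x1 + 2x2 + s1 = 37
  3x1 + 2x2 + s2 = 33
  x1 + 5x2 + s3 = 19
  5x1 + 3x2 + s4 = 51
  x1, x2, s1, s2, s3, s4 ≥ 0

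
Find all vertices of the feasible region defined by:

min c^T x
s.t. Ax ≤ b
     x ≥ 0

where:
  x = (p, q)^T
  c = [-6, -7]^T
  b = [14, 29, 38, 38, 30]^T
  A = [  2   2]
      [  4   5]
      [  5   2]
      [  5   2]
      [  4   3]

(0, 0), (7, 0), (6, 1), (0, 5.8)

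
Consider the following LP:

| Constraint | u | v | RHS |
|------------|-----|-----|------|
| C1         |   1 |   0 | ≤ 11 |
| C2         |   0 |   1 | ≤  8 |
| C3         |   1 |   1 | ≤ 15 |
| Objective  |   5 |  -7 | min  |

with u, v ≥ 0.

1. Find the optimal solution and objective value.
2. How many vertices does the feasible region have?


1. u = 0, v = 8, z = -56
2. 5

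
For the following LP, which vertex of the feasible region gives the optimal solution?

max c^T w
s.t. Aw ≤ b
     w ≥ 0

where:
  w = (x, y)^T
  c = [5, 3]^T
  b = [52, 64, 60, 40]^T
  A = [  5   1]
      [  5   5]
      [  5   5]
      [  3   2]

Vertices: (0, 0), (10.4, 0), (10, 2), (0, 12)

Evaluate the objective at each vertex of the feasible region:
  z(0, 0) = 0
  z(10.4, 0) = 52
  z(10, 2) = 56  ←
  z(0, 12) = 36
The maximum is at x = 10, y = 2.

(10, 2)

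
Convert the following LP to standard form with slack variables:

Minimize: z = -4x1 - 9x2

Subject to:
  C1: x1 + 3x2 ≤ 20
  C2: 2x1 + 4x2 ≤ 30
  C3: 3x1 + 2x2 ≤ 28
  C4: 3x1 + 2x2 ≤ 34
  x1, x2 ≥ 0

min z = -4x1 - 9x2

s.t.
  x1 + 3x2 + s1 = 20
  2x1 + 4x2 + s2 = 30
  3x1 + 2x2 + s3 = 28
  3x1 + 2x2 + s4 = 34
  x1, x2, s1, s2, s3, s4 ≥ 0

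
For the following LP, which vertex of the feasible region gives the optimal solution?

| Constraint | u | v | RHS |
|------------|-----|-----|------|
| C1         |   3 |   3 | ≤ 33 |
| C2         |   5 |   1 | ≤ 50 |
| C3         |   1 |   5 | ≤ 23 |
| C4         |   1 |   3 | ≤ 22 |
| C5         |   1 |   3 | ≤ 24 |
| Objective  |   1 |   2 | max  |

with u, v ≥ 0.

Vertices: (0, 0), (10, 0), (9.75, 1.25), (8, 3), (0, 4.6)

Evaluate the objective at each vertex of the feasible region:
  z(0, 0) = 0
  z(10, 0) = 10
  z(9.75, 1.25) = 12.25
  z(8, 3) = 14  ←
  z(0, 4.6) = 9.2
The maximum is at u = 8, v = 3.

(8, 3)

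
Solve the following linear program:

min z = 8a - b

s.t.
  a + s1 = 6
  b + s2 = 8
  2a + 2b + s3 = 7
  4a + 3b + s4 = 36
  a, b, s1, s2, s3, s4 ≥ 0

Evaluate the objective at each vertex of the feasible region:
  z(0, 0) = 0
  z(3.5, 0) = 28
  z(0, 3.5) = -3.5  ←
The minimum is at a = 0, b = 3.5.

a = 0, b = 3.5, z = -3.5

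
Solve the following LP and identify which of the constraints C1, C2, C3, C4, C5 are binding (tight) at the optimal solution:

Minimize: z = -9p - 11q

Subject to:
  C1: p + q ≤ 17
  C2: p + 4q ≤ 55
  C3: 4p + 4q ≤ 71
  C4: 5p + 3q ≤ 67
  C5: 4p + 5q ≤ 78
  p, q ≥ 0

At p = 7, q = 10, compute slack b - a·x for each constraint:
  C1: 17 − 17 = 0  (binding)
  C2: 55 − 47 = 8  (slack)
  C3: 71 − 68 = 3  (slack)
  C4: 67 − 65 = 2  (slack)
  C5: 78 − 78 = 0  (binding)

Optimal: p = 7, q = 10
Binding: C1, C5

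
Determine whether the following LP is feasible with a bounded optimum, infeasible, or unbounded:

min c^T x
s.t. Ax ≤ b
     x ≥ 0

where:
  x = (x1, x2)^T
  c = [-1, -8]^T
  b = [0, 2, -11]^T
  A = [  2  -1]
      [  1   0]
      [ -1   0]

Infeasible (no feasible solution exists)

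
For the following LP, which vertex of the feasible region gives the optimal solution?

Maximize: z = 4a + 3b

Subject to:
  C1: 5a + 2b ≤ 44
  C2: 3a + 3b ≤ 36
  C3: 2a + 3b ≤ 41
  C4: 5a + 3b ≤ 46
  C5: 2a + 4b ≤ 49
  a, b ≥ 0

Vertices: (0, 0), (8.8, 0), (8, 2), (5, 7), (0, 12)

Evaluate the objective at each vertex of the feasible region:
  z(0, 0) = 0
  z(8.8, 0) = 35.2
  z(8, 2) = 38
  z(5, 7) = 41  ←
  z(0, 12) = 36
The maximum is at a = 5, b = 7.

(5, 7)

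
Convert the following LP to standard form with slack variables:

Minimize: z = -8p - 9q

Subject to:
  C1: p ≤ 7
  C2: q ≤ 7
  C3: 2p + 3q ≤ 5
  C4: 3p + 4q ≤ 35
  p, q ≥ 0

min z = -8p - 9q

s.t.
  p + s1 = 7
  q + s2 = 7
  2p + 3q + s3 = 5
  3p + 4q + s4 = 35
  p, q, s1, s2, s3, s4 ≥ 0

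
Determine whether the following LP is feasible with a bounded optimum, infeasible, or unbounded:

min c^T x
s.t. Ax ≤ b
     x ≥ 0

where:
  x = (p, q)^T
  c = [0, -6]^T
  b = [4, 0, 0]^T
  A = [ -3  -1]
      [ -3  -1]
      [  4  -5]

Unbounded (objective can decrease without bound)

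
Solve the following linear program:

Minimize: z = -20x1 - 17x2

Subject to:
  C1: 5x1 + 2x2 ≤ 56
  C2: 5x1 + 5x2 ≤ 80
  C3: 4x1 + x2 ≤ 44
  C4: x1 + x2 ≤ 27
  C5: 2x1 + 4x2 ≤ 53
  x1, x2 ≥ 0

Evaluate the objective at each vertex of the feasible region:
  z(0, 0) = 0
  z(11, 0) = -220
  z(10.67, 1.333) = -236
  z(8, 8) = -296  ←
  z(5.5, 10.5) = -288.5
  z(0, 13.25) = -225.2
The minimum is at x1 = 8, x2 = 8.

x1 = 8, x2 = 8, z = -296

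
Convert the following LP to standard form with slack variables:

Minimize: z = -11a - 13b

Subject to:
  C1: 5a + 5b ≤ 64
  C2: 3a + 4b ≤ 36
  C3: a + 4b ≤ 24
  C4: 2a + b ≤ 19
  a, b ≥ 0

min z = -11a - 13b

s.t.
  5a + 5b + s1 = 64
  3a + 4b + s2 = 36
  a + 4b + s3 = 24
  2a + b + s4 = 19
  a, b, s1, s2, s3, s4 ≥ 0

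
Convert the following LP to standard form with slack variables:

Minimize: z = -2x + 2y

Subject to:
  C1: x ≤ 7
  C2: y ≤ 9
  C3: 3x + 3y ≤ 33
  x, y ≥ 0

min z = -2x + 2y

s.t.
  x + s1 = 7
  y + s2 = 9
  3x + 3y + s3 = 33
  x, y, s1, s2, s3 ≥ 0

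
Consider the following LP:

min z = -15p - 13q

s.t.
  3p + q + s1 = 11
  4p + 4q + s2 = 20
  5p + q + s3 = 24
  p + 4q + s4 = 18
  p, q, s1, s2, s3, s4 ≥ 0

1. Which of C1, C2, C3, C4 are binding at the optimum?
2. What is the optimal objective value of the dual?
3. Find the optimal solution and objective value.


1. C1, C2
2. -71
3. p = 3, q = 2, z = -71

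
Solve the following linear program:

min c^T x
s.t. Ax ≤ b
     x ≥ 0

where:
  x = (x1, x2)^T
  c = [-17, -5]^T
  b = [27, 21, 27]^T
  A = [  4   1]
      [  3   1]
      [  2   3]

Evaluate the objective at each vertex of the feasible region:
  z(0, 0) = 0
  z(6.75, 0) = -114.8
  z(6, 3) = -117  ←
  z(5.143, 5.571) = -115.3
  z(0, 9) = -45
The minimum is at x1 = 6, x2 = 3.

x1 = 6, x2 = 3, z = -117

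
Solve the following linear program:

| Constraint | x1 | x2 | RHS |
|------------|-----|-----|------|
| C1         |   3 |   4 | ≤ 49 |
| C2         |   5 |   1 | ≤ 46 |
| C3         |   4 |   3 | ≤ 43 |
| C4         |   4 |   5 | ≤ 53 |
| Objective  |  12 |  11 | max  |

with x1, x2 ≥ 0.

Evaluate the objective at each vertex of the feasible region:
  z(0, 0) = 0
  z(9.2, 0) = 110.4
  z(8.636, 2.818) = 134.6
  z(7, 5) = 139  ←
  z(0, 10.6) = 116.6
The maximum is at x1 = 7, x2 = 5.

x1 = 7, x2 = 5, z = 139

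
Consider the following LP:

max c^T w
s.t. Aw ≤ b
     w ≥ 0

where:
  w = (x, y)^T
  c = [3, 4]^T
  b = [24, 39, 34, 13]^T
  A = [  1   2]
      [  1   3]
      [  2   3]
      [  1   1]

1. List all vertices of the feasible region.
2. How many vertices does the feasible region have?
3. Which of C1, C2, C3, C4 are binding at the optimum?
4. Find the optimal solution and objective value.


1. (0, 0), (13, 0), (5, 8), (0, 11.33)
2. 4
3. C3, C4
4. x = 5, y = 8, z = 47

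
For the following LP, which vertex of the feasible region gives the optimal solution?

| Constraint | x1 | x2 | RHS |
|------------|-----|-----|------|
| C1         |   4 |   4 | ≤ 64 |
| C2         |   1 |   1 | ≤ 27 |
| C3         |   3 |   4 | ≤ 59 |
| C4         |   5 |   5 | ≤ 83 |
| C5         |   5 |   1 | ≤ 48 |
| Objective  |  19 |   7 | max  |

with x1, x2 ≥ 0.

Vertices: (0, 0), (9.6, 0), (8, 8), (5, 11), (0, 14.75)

Evaluate the objective at each vertex of the feasible region:
  z(0, 0) = 0
  z(9.6, 0) = 182.4
  z(8, 8) = 208  ←
  z(5, 11) = 172
  z(0, 14.75) = 103.2
The maximum is at x1 = 8, x2 = 8.

(8, 8)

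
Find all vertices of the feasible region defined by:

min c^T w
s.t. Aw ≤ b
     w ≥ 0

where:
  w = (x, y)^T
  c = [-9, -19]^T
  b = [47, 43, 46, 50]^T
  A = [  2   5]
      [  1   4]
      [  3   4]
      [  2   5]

(0, 0), (15.33, 0), (6, 7), (0, 9.4)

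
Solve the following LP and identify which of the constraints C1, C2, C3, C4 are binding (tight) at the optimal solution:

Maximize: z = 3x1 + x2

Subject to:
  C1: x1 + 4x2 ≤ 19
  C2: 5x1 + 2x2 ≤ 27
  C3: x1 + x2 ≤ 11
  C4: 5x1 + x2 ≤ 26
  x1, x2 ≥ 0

At x1 = 5, x2 = 1, compute slack b - a·x for each constraint:
  C1: 19 − 9 = 10  (slack)
  C2: 27 − 27 = 0  (binding)
  C3: 11 − 6 = 5  (slack)
  C4: 26 − 26 = 0  (binding)

Optimal: x1 = 5, x2 = 1
Binding: C2, C4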